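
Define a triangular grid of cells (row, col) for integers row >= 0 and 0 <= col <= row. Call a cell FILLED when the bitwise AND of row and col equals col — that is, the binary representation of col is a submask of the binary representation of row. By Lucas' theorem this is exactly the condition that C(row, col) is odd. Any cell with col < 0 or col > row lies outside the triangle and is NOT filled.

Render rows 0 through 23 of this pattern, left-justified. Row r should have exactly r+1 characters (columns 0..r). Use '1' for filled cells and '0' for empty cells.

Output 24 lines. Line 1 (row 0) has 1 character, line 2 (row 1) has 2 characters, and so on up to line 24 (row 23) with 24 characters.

Answer: 1
11
101
1111
10001
110011
1010101
11111111
100000001
1100000011
10100000101
111100001111
1000100010001
11001100110011
101010101010101
1111111111111111
10000000000000001
110000000000000011
1010000000000000101
11110000000000001111
100010000000000010001
1100110000000000110011
10101010000000001010101
111111110000000011111111

Derivation:
r0=0: 1
r1=1: 11
r2=10: 101
r3=11: 1111
r4=100: 10001
r5=101: 110011
r6=110: 1010101
r7=111: 11111111
r8=1000: 100000001
r9=1001: 1100000011
r10=1010: 10100000101
r11=1011: 111100001111
r12=1100: 1000100010001
r13=1101: 11001100110011
r14=1110: 101010101010101
r15=1111: 1111111111111111
r16=10000: 10000000000000001
r17=10001: 110000000000000011
r18=10010: 1010000000000000101
r19=10011: 11110000000000001111
r20=10100: 100010000000000010001
r21=10101: 1100110000000000110011
r22=10110: 10101010000000001010101
r23=10111: 111111110000000011111111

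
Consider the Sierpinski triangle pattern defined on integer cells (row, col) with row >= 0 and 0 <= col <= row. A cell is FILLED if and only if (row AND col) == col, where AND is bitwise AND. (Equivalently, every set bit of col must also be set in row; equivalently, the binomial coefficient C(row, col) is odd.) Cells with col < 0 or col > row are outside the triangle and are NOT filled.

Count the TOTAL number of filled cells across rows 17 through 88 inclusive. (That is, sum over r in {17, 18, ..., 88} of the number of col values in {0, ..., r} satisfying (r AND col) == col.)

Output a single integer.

Answer: 924

Derivation:
r17=10001 pc2: +4 =4
r18=10010 pc2: +4 =8
r19=10011 pc3: +8 =16
r20=10100 pc2: +4 =20
r21=10101 pc3: +8 =28
r22=10110 pc3: +8 =36
r23=10111 pc4: +16 =52
r24=11000 pc2: +4 =56
r25=11001 pc3: +8 =64
r26=11010 pc3: +8 =72
r27=11011 pc4: +16 =88
r28=11100 pc3: +8 =96
r29=11101 pc4: +16 =112
r30=11110 pc4: +16 =128
r31=11111 pc5: +32 =160
r32=100000 pc1: +2 =162
r33=100001 pc2: +4 =166
r34=100010 pc2: +4 =170
r35=100011 pc3: +8 =178
r36=100100 pc2: +4 =182
r37=100101 pc3: +8 =190
r38=100110 pc3: +8 =198
r39=100111 pc4: +16 =214
r40=101000 pc2: +4 =218
r41=101001 pc3: +8 =226
r42=101010 pc3: +8 =234
r43=101011 pc4: +16 =250
r44=101100 pc3: +8 =258
r45=101101 pc4: +16 =274
r46=101110 pc4: +16 =290
r47=101111 pc5: +32 =322
r48=110000 pc2: +4 =326
r49=110001 pc3: +8 =334
r50=110010 pc3: +8 =342
r51=110011 pc4: +16 =358
r52=110100 pc3: +8 =366
r53=110101 pc4: +16 =382
r54=110110 pc4: +16 =398
r55=110111 pc5: +32 =430
r56=111000 pc3: +8 =438
r57=111001 pc4: +16 =454
r58=111010 pc4: +16 =470
r59=111011 pc5: +32 =502
r60=111100 pc4: +16 =518
r61=111101 pc5: +32 =550
r62=111110 pc5: +32 =582
r63=111111 pc6: +64 =646
r64=1000000 pc1: +2 =648
r65=1000001 pc2: +4 =652
r66=1000010 pc2: +4 =656
r67=1000011 pc3: +8 =664
r68=1000100 pc2: +4 =668
r69=1000101 pc3: +8 =676
r70=1000110 pc3: +8 =684
r71=1000111 pc4: +16 =700
r72=1001000 pc2: +4 =704
r73=1001001 pc3: +8 =712
r74=1001010 pc3: +8 =720
r75=1001011 pc4: +16 =736
r76=1001100 pc3: +8 =744
r77=1001101 pc4: +16 =760
r78=1001110 pc4: +16 =776
r79=1001111 pc5: +32 =808
r80=1010000 pc2: +4 =812
r81=1010001 pc3: +8 =820
r82=1010010 pc3: +8 =828
r83=1010011 pc4: +16 =844
r84=1010100 pc3: +8 =852
r85=1010101 pc4: +16 =868
r86=1010110 pc4: +16 =884
r87=1010111 pc5: +32 =916
r88=1011000 pc3: +8 =924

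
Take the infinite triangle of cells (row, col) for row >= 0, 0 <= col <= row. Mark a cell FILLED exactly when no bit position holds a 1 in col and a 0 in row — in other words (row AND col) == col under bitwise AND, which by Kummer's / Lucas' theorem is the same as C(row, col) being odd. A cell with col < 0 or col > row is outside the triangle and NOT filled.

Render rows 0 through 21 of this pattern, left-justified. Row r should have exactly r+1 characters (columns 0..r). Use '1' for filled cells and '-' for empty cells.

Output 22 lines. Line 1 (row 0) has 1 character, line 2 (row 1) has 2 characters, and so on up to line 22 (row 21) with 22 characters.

Answer: 1
11
1-1
1111
1---1
11--11
1-1-1-1
11111111
1-------1
11------11
1-1-----1-1
1111----1111
1---1---1---1
11--11--11--11
1-1-1-1-1-1-1-1
1111111111111111
1---------------1
11--------------11
1-1-------------1-1
1111------------1111
1---1-----------1---1
11--11----------11--11

Derivation:
r0=0: 1
r1=1: 11
r2=10: 1-1
r3=11: 1111
r4=100: 1---1
r5=101: 11--11
r6=110: 1-1-1-1
r7=111: 11111111
r8=1000: 1-------1
r9=1001: 11------11
r10=1010: 1-1-----1-1
r11=1011: 1111----1111
r12=1100: 1---1---1---1
r13=1101: 11--11--11--11
r14=1110: 1-1-1-1-1-1-1-1
r15=1111: 1111111111111111
r16=10000: 1---------------1
r17=10001: 11--------------11
r18=10010: 1-1-------------1-1
r19=10011: 1111------------1111
r20=10100: 1---1-----------1---1
r21=10101: 11--11----------11--11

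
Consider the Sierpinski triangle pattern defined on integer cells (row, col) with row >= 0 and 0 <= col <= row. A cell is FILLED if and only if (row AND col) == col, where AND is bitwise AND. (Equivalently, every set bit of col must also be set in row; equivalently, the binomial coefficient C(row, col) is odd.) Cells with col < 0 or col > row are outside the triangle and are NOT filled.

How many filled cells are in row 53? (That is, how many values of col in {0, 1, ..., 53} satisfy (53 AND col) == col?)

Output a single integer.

Answer: 16

Derivation:
53 in binary = 110101
popcount(53) = number of 1-bits in 110101 = 4
A col c satisfies (53 AND c) == c iff every set bit of c is also set in 53; each of the 4 set bits of 53 can independently be on or off in c.
count = 2^4 = 16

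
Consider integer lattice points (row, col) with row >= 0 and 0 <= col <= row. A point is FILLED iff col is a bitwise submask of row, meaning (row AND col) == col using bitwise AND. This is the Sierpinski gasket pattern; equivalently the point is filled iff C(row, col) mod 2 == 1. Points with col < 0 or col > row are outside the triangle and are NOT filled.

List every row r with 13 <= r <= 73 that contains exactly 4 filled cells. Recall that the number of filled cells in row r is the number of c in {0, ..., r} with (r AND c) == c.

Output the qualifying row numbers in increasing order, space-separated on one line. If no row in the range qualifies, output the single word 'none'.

Answer: 17 18 20 24 33 34 36 40 48 65 66 68 72

Derivation:
Row r has 2^popcount(r) filled cells, so we need popcount(r) = log2(4) = 2.
Scan r = 13..73 and keep those with exactly 2 one-bits:
r=13=1101 popcount=3 -> skip
r=14=1110 popcount=3 -> skip
r=15=1111 popcount=4 -> skip
r=16=10000 popcount=1 -> skip
r=17=10001 popcount=2 -> KEEP
r=18=10010 popcount=2 -> KEEP
r=19=10011 popcount=3 -> skip
r=20=10100 popcount=2 -> KEEP
r=21=10101 popcount=3 -> skip
r=22=10110 popcount=3 -> skip
r=23=10111 popcount=4 -> skip
r=24=11000 popcount=2 -> KEEP
r=25=11001 popcount=3 -> skip
r=26=11010 popcount=3 -> skip
r=27=11011 popcount=4 -> skip
r=28=11100 popcount=3 -> skip
r=29=11101 popcount=4 -> skip
r=30=11110 popcount=4 -> skip
r=31=11111 popcount=5 -> skip
r=32=100000 popcount=1 -> skip
r=33=100001 popcount=2 -> KEEP
r=34=100010 popcount=2 -> KEEP
r=35=100011 popcount=3 -> skip
r=36=100100 popcount=2 -> KEEP
r=37=100101 popcount=3 -> skip
r=38=100110 popcount=3 -> skip
r=39=100111 popcount=4 -> skip
r=40=101000 popcount=2 -> KEEP
r=41=101001 popcount=3 -> skip
r=42=101010 popcount=3 -> skip
r=43=101011 popcount=4 -> skip
r=44=101100 popcount=3 -> skip
r=45=101101 popcount=4 -> skip
r=46=101110 popcount=4 -> skip
r=47=101111 popcount=5 -> skip
r=48=110000 popcount=2 -> KEEP
r=49=110001 popcount=3 -> skip
r=50=110010 popcount=3 -> skip
r=51=110011 popcount=4 -> skip
r=52=110100 popcount=3 -> skip
r=53=110101 popcount=4 -> skip
r=54=110110 popcount=4 -> skip
r=55=110111 popcount=5 -> skip
r=56=111000 popcount=3 -> skip
r=57=111001 popcount=4 -> skip
r=58=111010 popcount=4 -> skip
r=59=111011 popcount=5 -> skip
r=60=111100 popcount=4 -> skip
r=61=111101 popcount=5 -> skip
r=62=111110 popcount=5 -> skip
r=63=111111 popcount=6 -> skip
r=64=1000000 popcount=1 -> skip
r=65=1000001 popcount=2 -> KEEP
r=66=1000010 popcount=2 -> KEEP
r=67=1000011 popcount=3 -> skip
r=68=1000100 popcount=2 -> KEEP
r=69=1000101 popcount=3 -> skip
r=70=1000110 popcount=3 -> skip
r=71=1000111 popcount=4 -> skip
r=72=1001000 popcount=2 -> KEEP
r=73=1001001 popcount=3 -> skip
Kept rows: 17 18 20 24 33 34 36 40 48 65 66 68 72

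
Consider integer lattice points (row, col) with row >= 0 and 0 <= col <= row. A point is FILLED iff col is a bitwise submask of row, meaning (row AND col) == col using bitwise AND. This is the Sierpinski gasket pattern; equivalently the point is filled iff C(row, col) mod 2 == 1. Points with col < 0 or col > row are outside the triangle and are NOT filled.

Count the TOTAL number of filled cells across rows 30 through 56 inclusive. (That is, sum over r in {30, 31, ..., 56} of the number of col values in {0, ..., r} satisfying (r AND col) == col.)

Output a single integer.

r30=11110 pc4: +16 =16
r31=11111 pc5: +32 =48
r32=100000 pc1: +2 =50
r33=100001 pc2: +4 =54
r34=100010 pc2: +4 =58
r35=100011 pc3: +8 =66
r36=100100 pc2: +4 =70
r37=100101 pc3: +8 =78
r38=100110 pc3: +8 =86
r39=100111 pc4: +16 =102
r40=101000 pc2: +4 =106
r41=101001 pc3: +8 =114
r42=101010 pc3: +8 =122
r43=101011 pc4: +16 =138
r44=101100 pc3: +8 =146
r45=101101 pc4: +16 =162
r46=101110 pc4: +16 =178
r47=101111 pc5: +32 =210
r48=110000 pc2: +4 =214
r49=110001 pc3: +8 =222
r50=110010 pc3: +8 =230
r51=110011 pc4: +16 =246
r52=110100 pc3: +8 =254
r53=110101 pc4: +16 =270
r54=110110 pc4: +16 =286
r55=110111 pc5: +32 =318
r56=111000 pc3: +8 =326

Answer: 326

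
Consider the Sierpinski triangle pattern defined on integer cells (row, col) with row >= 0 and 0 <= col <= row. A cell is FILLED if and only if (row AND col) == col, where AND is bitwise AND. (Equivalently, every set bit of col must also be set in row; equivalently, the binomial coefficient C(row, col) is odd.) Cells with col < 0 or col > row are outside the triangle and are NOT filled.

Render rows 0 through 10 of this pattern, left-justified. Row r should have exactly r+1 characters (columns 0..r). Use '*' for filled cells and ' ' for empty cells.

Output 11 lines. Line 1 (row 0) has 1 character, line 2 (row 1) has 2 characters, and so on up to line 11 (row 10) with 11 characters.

r0=0: *
r1=1: **
r2=10: * *
r3=11: ****
r4=100: *   *
r5=101: **  **
r6=110: * * * *
r7=111: ********
r8=1000: *       *
r9=1001: **      **
r10=1010: * *     * *

Answer: *
**
* *
****
*   *
**  **
* * * *
********
*       *
**      **
* *     * *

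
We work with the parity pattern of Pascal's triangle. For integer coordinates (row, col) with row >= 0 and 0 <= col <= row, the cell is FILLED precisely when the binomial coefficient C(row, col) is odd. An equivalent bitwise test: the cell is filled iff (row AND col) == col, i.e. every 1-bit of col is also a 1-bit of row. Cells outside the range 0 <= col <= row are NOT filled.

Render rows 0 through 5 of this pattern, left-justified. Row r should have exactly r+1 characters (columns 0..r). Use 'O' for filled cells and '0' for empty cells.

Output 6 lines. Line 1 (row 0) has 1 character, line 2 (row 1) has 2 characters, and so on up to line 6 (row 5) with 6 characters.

r0=0: O
r1=1: OO
r2=10: O0O
r3=11: OOOO
r4=100: O000O
r5=101: OO00OO

Answer: O
OO
O0O
OOOO
O000O
OO00OO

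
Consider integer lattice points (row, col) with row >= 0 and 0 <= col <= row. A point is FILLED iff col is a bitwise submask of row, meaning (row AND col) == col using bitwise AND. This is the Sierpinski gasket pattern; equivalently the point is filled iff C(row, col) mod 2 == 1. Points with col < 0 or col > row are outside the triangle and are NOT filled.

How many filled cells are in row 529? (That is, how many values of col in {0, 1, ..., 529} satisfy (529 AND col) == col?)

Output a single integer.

Answer: 8

Derivation:
529 in binary = 1000010001
popcount(529) = number of 1-bits in 1000010001 = 3
A col c satisfies (529 AND c) == c iff every set bit of c is also set in 529; each of the 3 set bits of 529 can independently be on or off in c.
count = 2^3 = 8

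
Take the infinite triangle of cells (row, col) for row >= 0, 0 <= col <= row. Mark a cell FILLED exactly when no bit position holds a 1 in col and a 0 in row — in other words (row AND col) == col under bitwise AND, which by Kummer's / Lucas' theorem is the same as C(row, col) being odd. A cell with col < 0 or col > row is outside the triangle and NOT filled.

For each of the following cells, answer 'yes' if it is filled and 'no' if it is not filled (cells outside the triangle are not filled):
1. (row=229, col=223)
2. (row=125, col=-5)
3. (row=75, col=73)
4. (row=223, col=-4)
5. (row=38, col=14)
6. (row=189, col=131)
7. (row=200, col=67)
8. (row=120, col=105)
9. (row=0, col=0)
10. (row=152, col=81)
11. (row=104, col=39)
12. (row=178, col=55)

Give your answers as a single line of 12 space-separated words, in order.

Answer: no no yes no no no no no yes no no no

Derivation:
(229,223): row=0b11100101, col=0b11011111, row AND col = 0b11000101 = 197; 197 != 223 -> empty
(125,-5): col outside [0, 125] -> not filled
(75,73): row=0b1001011, col=0b1001001, row AND col = 0b1001001 = 73; 73 == 73 -> filled
(223,-4): col outside [0, 223] -> not filled
(38,14): row=0b100110, col=0b1110, row AND col = 0b110 = 6; 6 != 14 -> empty
(189,131): row=0b10111101, col=0b10000011, row AND col = 0b10000001 = 129; 129 != 131 -> empty
(200,67): row=0b11001000, col=0b1000011, row AND col = 0b1000000 = 64; 64 != 67 -> empty
(120,105): row=0b1111000, col=0b1101001, row AND col = 0b1101000 = 104; 104 != 105 -> empty
(0,0): row=0b0, col=0b0, row AND col = 0b0 = 0; 0 == 0 -> filled
(152,81): row=0b10011000, col=0b1010001, row AND col = 0b10000 = 16; 16 != 81 -> empty
(104,39): row=0b1101000, col=0b100111, row AND col = 0b100000 = 32; 32 != 39 -> empty
(178,55): row=0b10110010, col=0b110111, row AND col = 0b110010 = 50; 50 != 55 -> empty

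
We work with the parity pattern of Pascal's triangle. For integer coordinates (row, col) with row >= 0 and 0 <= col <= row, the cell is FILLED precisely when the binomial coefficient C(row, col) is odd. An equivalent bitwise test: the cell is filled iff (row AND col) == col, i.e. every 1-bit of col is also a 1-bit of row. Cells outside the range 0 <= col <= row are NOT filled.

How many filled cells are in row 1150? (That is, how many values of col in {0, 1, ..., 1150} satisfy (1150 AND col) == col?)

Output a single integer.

Answer: 128

Derivation:
1150 in binary = 10001111110
popcount(1150) = number of 1-bits in 10001111110 = 7
A col c satisfies (1150 AND c) == c iff every set bit of c is also set in 1150; each of the 7 set bits of 1150 can independently be on or off in c.
count = 2^7 = 128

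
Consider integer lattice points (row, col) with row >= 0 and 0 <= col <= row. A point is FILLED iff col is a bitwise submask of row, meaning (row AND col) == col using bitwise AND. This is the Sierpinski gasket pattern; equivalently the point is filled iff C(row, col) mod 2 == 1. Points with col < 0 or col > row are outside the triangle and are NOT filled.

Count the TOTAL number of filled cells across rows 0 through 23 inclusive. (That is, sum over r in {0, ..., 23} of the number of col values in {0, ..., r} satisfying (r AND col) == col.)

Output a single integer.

r0=0 pc0: +1 =1
r1=1 pc1: +2 =3
r2=10 pc1: +2 =5
r3=11 pc2: +4 =9
r4=100 pc1: +2 =11
r5=101 pc2: +4 =15
r6=110 pc2: +4 =19
r7=111 pc3: +8 =27
r8=1000 pc1: +2 =29
r9=1001 pc2: +4 =33
r10=1010 pc2: +4 =37
r11=1011 pc3: +8 =45
r12=1100 pc2: +4 =49
r13=1101 pc3: +8 =57
r14=1110 pc3: +8 =65
r15=1111 pc4: +16 =81
r16=10000 pc1: +2 =83
r17=10001 pc2: +4 =87
r18=10010 pc2: +4 =91
r19=10011 pc3: +8 =99
r20=10100 pc2: +4 =103
r21=10101 pc3: +8 =111
r22=10110 pc3: +8 =119
r23=10111 pc4: +16 =135

Answer: 135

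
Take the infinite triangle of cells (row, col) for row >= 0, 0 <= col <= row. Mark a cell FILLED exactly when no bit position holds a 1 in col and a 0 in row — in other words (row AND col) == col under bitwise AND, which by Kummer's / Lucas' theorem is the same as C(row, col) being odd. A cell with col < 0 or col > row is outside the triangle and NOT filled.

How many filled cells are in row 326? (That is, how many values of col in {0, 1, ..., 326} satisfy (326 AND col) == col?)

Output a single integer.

326 in binary = 101000110
popcount(326) = number of 1-bits in 101000110 = 4
A col c satisfies (326 AND c) == c iff every set bit of c is also set in 326; each of the 4 set bits of 326 can independently be on or off in c.
count = 2^4 = 16

Answer: 16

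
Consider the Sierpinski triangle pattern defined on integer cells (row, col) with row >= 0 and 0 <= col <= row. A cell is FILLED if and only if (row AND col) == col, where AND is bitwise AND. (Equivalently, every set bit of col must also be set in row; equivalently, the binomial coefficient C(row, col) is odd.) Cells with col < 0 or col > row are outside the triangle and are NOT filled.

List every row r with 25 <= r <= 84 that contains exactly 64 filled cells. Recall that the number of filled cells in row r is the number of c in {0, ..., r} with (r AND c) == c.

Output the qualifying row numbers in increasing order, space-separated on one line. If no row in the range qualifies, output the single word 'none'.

Row r has 2^popcount(r) filled cells, so we need popcount(r) = log2(64) = 6.
Scan r = 25..84 and keep those with exactly 6 one-bits:
r=25=11001 popcount=3 -> skip
r=26=11010 popcount=3 -> skip
r=27=11011 popcount=4 -> skip
r=28=11100 popcount=3 -> skip
r=29=11101 popcount=4 -> skip
r=30=11110 popcount=4 -> skip
r=31=11111 popcount=5 -> skip
r=32=100000 popcount=1 -> skip
r=33=100001 popcount=2 -> skip
r=34=100010 popcount=2 -> skip
r=35=100011 popcount=3 -> skip
r=36=100100 popcount=2 -> skip
r=37=100101 popcount=3 -> skip
r=38=100110 popcount=3 -> skip
r=39=100111 popcount=4 -> skip
r=40=101000 popcount=2 -> skip
r=41=101001 popcount=3 -> skip
r=42=101010 popcount=3 -> skip
r=43=101011 popcount=4 -> skip
r=44=101100 popcount=3 -> skip
r=45=101101 popcount=4 -> skip
r=46=101110 popcount=4 -> skip
r=47=101111 popcount=5 -> skip
r=48=110000 popcount=2 -> skip
r=49=110001 popcount=3 -> skip
r=50=110010 popcount=3 -> skip
r=51=110011 popcount=4 -> skip
r=52=110100 popcount=3 -> skip
r=53=110101 popcount=4 -> skip
r=54=110110 popcount=4 -> skip
r=55=110111 popcount=5 -> skip
r=56=111000 popcount=3 -> skip
r=57=111001 popcount=4 -> skip
r=58=111010 popcount=4 -> skip
r=59=111011 popcount=5 -> skip
r=60=111100 popcount=4 -> skip
r=61=111101 popcount=5 -> skip
r=62=111110 popcount=5 -> skip
r=63=111111 popcount=6 -> KEEP
r=64=1000000 popcount=1 -> skip
r=65=1000001 popcount=2 -> skip
r=66=1000010 popcount=2 -> skip
r=67=1000011 popcount=3 -> skip
r=68=1000100 popcount=2 -> skip
r=69=1000101 popcount=3 -> skip
r=70=1000110 popcount=3 -> skip
r=71=1000111 popcount=4 -> skip
r=72=1001000 popcount=2 -> skip
r=73=1001001 popcount=3 -> skip
r=74=1001010 popcount=3 -> skip
r=75=1001011 popcount=4 -> skip
r=76=1001100 popcount=3 -> skip
r=77=1001101 popcount=4 -> skip
r=78=1001110 popcount=4 -> skip
r=79=1001111 popcount=5 -> skip
r=80=1010000 popcount=2 -> skip
r=81=1010001 popcount=3 -> skip
r=82=1010010 popcount=3 -> skip
r=83=1010011 popcount=4 -> skip
r=84=1010100 popcount=3 -> skip
Kept rows: 63

Answer: 63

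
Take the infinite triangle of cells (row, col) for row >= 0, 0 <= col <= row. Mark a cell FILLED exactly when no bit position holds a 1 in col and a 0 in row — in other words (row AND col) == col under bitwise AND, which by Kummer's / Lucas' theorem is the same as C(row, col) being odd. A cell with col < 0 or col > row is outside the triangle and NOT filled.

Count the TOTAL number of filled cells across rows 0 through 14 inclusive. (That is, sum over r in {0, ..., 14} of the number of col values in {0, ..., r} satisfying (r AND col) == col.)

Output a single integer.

r0=0 pc0: +1 =1
r1=1 pc1: +2 =3
r2=10 pc1: +2 =5
r3=11 pc2: +4 =9
r4=100 pc1: +2 =11
r5=101 pc2: +4 =15
r6=110 pc2: +4 =19
r7=111 pc3: +8 =27
r8=1000 pc1: +2 =29
r9=1001 pc2: +4 =33
r10=1010 pc2: +4 =37
r11=1011 pc3: +8 =45
r12=1100 pc2: +4 =49
r13=1101 pc3: +8 =57
r14=1110 pc3: +8 =65

Answer: 65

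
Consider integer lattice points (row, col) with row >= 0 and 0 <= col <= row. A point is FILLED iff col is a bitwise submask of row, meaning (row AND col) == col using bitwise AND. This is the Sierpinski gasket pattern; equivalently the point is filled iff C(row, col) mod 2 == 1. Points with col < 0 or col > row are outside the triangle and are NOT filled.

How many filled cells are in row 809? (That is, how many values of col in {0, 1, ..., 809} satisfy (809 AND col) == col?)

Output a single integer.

Answer: 32

Derivation:
809 in binary = 1100101001
popcount(809) = number of 1-bits in 1100101001 = 5
A col c satisfies (809 AND c) == c iff every set bit of c is also set in 809; each of the 5 set bits of 809 can independently be on or off in c.
count = 2^5 = 32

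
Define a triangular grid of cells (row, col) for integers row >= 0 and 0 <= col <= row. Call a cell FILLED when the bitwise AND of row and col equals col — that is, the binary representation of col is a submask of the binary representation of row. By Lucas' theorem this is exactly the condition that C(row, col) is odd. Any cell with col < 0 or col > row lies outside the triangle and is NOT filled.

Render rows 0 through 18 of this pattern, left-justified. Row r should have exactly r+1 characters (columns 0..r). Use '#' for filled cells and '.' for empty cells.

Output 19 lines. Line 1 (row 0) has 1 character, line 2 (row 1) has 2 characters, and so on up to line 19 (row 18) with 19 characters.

Answer: #
##
#.#
####
#...#
##..##
#.#.#.#
########
#.......#
##......##
#.#.....#.#
####....####
#...#...#...#
##..##..##..##
#.#.#.#.#.#.#.#
################
#...............#
##..............##
#.#.............#.#

Derivation:
r0=0: #
r1=1: ##
r2=10: #.#
r3=11: ####
r4=100: #...#
r5=101: ##..##
r6=110: #.#.#.#
r7=111: ########
r8=1000: #.......#
r9=1001: ##......##
r10=1010: #.#.....#.#
r11=1011: ####....####
r12=1100: #...#...#...#
r13=1101: ##..##..##..##
r14=1110: #.#.#.#.#.#.#.#
r15=1111: ################
r16=10000: #...............#
r17=10001: ##..............##
r18=10010: #.#.............#.#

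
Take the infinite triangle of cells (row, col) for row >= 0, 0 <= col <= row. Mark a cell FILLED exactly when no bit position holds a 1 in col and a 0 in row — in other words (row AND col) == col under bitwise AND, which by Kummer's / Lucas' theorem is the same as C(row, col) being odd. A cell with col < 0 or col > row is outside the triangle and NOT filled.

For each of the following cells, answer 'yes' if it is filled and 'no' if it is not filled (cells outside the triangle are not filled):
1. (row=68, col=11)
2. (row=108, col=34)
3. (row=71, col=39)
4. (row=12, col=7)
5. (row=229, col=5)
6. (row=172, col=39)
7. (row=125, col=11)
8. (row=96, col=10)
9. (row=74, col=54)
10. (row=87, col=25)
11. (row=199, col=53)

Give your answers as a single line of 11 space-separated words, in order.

(68,11): row=0b1000100, col=0b1011, row AND col = 0b0 = 0; 0 != 11 -> empty
(108,34): row=0b1101100, col=0b100010, row AND col = 0b100000 = 32; 32 != 34 -> empty
(71,39): row=0b1000111, col=0b100111, row AND col = 0b111 = 7; 7 != 39 -> empty
(12,7): row=0b1100, col=0b111, row AND col = 0b100 = 4; 4 != 7 -> empty
(229,5): row=0b11100101, col=0b101, row AND col = 0b101 = 5; 5 == 5 -> filled
(172,39): row=0b10101100, col=0b100111, row AND col = 0b100100 = 36; 36 != 39 -> empty
(125,11): row=0b1111101, col=0b1011, row AND col = 0b1001 = 9; 9 != 11 -> empty
(96,10): row=0b1100000, col=0b1010, row AND col = 0b0 = 0; 0 != 10 -> empty
(74,54): row=0b1001010, col=0b110110, row AND col = 0b10 = 2; 2 != 54 -> empty
(87,25): row=0b1010111, col=0b11001, row AND col = 0b10001 = 17; 17 != 25 -> empty
(199,53): row=0b11000111, col=0b110101, row AND col = 0b101 = 5; 5 != 53 -> empty

Answer: no no no no yes no no no no no no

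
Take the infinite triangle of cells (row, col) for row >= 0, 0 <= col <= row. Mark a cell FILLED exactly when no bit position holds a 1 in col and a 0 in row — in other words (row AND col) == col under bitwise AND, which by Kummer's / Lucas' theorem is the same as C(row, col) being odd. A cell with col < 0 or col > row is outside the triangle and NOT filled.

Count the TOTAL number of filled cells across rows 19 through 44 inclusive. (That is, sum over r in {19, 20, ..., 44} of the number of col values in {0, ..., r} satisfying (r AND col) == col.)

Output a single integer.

r19=10011 pc3: +8 =8
r20=10100 pc2: +4 =12
r21=10101 pc3: +8 =20
r22=10110 pc3: +8 =28
r23=10111 pc4: +16 =44
r24=11000 pc2: +4 =48
r25=11001 pc3: +8 =56
r26=11010 pc3: +8 =64
r27=11011 pc4: +16 =80
r28=11100 pc3: +8 =88
r29=11101 pc4: +16 =104
r30=11110 pc4: +16 =120
r31=11111 pc5: +32 =152
r32=100000 pc1: +2 =154
r33=100001 pc2: +4 =158
r34=100010 pc2: +4 =162
r35=100011 pc3: +8 =170
r36=100100 pc2: +4 =174
r37=100101 pc3: +8 =182
r38=100110 pc3: +8 =190
r39=100111 pc4: +16 =206
r40=101000 pc2: +4 =210
r41=101001 pc3: +8 =218
r42=101010 pc3: +8 =226
r43=101011 pc4: +16 =242
r44=101100 pc3: +8 =250

Answer: 250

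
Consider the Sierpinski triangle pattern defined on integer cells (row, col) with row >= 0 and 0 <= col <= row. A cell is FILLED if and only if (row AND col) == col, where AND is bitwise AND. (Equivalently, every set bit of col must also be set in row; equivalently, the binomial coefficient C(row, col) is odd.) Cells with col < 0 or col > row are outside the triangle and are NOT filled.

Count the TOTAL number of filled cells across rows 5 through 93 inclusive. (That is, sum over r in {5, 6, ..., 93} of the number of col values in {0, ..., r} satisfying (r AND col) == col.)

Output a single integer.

r5=101 pc2: +4 =4
r6=110 pc2: +4 =8
r7=111 pc3: +8 =16
r8=1000 pc1: +2 =18
r9=1001 pc2: +4 =22
r10=1010 pc2: +4 =26
r11=1011 pc3: +8 =34
r12=1100 pc2: +4 =38
r13=1101 pc3: +8 =46
r14=1110 pc3: +8 =54
r15=1111 pc4: +16 =70
r16=10000 pc1: +2 =72
r17=10001 pc2: +4 =76
r18=10010 pc2: +4 =80
r19=10011 pc3: +8 =88
r20=10100 pc2: +4 =92
r21=10101 pc3: +8 =100
r22=10110 pc3: +8 =108
r23=10111 pc4: +16 =124
r24=11000 pc2: +4 =128
r25=11001 pc3: +8 =136
r26=11010 pc3: +8 =144
r27=11011 pc4: +16 =160
r28=11100 pc3: +8 =168
r29=11101 pc4: +16 =184
r30=11110 pc4: +16 =200
r31=11111 pc5: +32 =232
r32=100000 pc1: +2 =234
r33=100001 pc2: +4 =238
r34=100010 pc2: +4 =242
r35=100011 pc3: +8 =250
r36=100100 pc2: +4 =254
r37=100101 pc3: +8 =262
r38=100110 pc3: +8 =270
r39=100111 pc4: +16 =286
r40=101000 pc2: +4 =290
r41=101001 pc3: +8 =298
r42=101010 pc3: +8 =306
r43=101011 pc4: +16 =322
r44=101100 pc3: +8 =330
r45=101101 pc4: +16 =346
r46=101110 pc4: +16 =362
r47=101111 pc5: +32 =394
r48=110000 pc2: +4 =398
r49=110001 pc3: +8 =406
r50=110010 pc3: +8 =414
r51=110011 pc4: +16 =430
r52=110100 pc3: +8 =438
r53=110101 pc4: +16 =454
r54=110110 pc4: +16 =470
r55=110111 pc5: +32 =502
r56=111000 pc3: +8 =510
r57=111001 pc4: +16 =526
r58=111010 pc4: +16 =542
r59=111011 pc5: +32 =574
r60=111100 pc4: +16 =590
r61=111101 pc5: +32 =622
r62=111110 pc5: +32 =654
r63=111111 pc6: +64 =718
r64=1000000 pc1: +2 =720
r65=1000001 pc2: +4 =724
r66=1000010 pc2: +4 =728
r67=1000011 pc3: +8 =736
r68=1000100 pc2: +4 =740
r69=1000101 pc3: +8 =748
r70=1000110 pc3: +8 =756
r71=1000111 pc4: +16 =772
r72=1001000 pc2: +4 =776
r73=1001001 pc3: +8 =784
r74=1001010 pc3: +8 =792
r75=1001011 pc4: +16 =808
r76=1001100 pc3: +8 =816
r77=1001101 pc4: +16 =832
r78=1001110 pc4: +16 =848
r79=1001111 pc5: +32 =880
r80=1010000 pc2: +4 =884
r81=1010001 pc3: +8 =892
r82=1010010 pc3: +8 =900
r83=1010011 pc4: +16 =916
r84=1010100 pc3: +8 =924
r85=1010101 pc4: +16 =940
r86=1010110 pc4: +16 =956
r87=1010111 pc5: +32 =988
r88=1011000 pc3: +8 =996
r89=1011001 pc4: +16 =1012
r90=1011010 pc4: +16 =1028
r91=1011011 pc5: +32 =1060
r92=1011100 pc4: +16 =1076
r93=1011101 pc5: +32 =1108

Answer: 1108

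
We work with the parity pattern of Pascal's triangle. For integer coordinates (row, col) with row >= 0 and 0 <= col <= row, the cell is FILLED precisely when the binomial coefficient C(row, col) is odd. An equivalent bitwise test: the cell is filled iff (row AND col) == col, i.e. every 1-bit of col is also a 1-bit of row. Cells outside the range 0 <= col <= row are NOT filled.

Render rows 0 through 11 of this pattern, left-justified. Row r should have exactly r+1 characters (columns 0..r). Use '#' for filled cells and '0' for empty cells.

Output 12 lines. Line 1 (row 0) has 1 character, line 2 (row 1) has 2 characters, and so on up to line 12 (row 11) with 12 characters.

r0=0: #
r1=1: ##
r2=10: #0#
r3=11: ####
r4=100: #000#
r5=101: ##00##
r6=110: #0#0#0#
r7=111: ########
r8=1000: #0000000#
r9=1001: ##000000##
r10=1010: #0#00000#0#
r11=1011: ####0000####

Answer: #
##
#0#
####
#000#
##00##
#0#0#0#
########
#0000000#
##000000##
#0#00000#0#
####0000####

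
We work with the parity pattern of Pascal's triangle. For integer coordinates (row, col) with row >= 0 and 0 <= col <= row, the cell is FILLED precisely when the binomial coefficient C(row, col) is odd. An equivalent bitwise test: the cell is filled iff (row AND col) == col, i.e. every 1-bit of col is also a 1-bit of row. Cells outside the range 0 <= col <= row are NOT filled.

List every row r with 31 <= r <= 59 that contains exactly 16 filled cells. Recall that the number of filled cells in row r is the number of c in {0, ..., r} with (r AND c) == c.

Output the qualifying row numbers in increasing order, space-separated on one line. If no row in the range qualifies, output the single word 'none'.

Answer: 39 43 45 46 51 53 54 57 58

Derivation:
Row r has 2^popcount(r) filled cells, so we need popcount(r) = log2(16) = 4.
Scan r = 31..59 and keep those with exactly 4 one-bits:
r=31=11111 popcount=5 -> skip
r=32=100000 popcount=1 -> skip
r=33=100001 popcount=2 -> skip
r=34=100010 popcount=2 -> skip
r=35=100011 popcount=3 -> skip
r=36=100100 popcount=2 -> skip
r=37=100101 popcount=3 -> skip
r=38=100110 popcount=3 -> skip
r=39=100111 popcount=4 -> KEEP
r=40=101000 popcount=2 -> skip
r=41=101001 popcount=3 -> skip
r=42=101010 popcount=3 -> skip
r=43=101011 popcount=4 -> KEEP
r=44=101100 popcount=3 -> skip
r=45=101101 popcount=4 -> KEEP
r=46=101110 popcount=4 -> KEEP
r=47=101111 popcount=5 -> skip
r=48=110000 popcount=2 -> skip
r=49=110001 popcount=3 -> skip
r=50=110010 popcount=3 -> skip
r=51=110011 popcount=4 -> KEEP
r=52=110100 popcount=3 -> skip
r=53=110101 popcount=4 -> KEEP
r=54=110110 popcount=4 -> KEEP
r=55=110111 popcount=5 -> skip
r=56=111000 popcount=3 -> skip
r=57=111001 popcount=4 -> KEEP
r=58=111010 popcount=4 -> KEEP
r=59=111011 popcount=5 -> skip
Kept rows: 39 43 45 46 51 53 54 57 58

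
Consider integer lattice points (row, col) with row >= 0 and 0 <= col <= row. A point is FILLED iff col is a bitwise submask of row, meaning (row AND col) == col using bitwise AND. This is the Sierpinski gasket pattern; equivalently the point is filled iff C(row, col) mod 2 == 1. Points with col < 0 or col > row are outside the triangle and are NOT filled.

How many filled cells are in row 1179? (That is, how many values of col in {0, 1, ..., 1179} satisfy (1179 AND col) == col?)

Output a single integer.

1179 in binary = 10010011011
popcount(1179) = number of 1-bits in 10010011011 = 6
A col c satisfies (1179 AND c) == c iff every set bit of c is also set in 1179; each of the 6 set bits of 1179 can independently be on or off in c.
count = 2^6 = 64

Answer: 64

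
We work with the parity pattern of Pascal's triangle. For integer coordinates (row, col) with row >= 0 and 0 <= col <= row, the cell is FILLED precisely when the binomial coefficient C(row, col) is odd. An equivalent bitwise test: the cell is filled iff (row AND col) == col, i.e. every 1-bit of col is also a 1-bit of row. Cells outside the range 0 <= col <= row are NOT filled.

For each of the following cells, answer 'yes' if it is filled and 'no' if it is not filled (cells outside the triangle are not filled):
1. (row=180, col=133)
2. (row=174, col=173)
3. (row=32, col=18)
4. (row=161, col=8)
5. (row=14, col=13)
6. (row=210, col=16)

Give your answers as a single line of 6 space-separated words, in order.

Answer: no no no no no yes

Derivation:
(180,133): row=0b10110100, col=0b10000101, row AND col = 0b10000100 = 132; 132 != 133 -> empty
(174,173): row=0b10101110, col=0b10101101, row AND col = 0b10101100 = 172; 172 != 173 -> empty
(32,18): row=0b100000, col=0b10010, row AND col = 0b0 = 0; 0 != 18 -> empty
(161,8): row=0b10100001, col=0b1000, row AND col = 0b0 = 0; 0 != 8 -> empty
(14,13): row=0b1110, col=0b1101, row AND col = 0b1100 = 12; 12 != 13 -> empty
(210,16): row=0b11010010, col=0b10000, row AND col = 0b10000 = 16; 16 == 16 -> filled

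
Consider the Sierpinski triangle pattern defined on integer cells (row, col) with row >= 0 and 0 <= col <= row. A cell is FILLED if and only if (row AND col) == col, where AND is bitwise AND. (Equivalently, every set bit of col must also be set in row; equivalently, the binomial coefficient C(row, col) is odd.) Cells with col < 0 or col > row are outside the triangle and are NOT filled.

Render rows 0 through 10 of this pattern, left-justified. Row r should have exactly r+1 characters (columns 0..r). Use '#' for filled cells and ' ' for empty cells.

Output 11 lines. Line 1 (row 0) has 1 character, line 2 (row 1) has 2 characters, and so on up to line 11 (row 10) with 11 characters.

Answer: #
##
# #
####
#   #
##  ##
# # # #
########
#       #
##      ##
# #     # #

Derivation:
r0=0: #
r1=1: ##
r2=10: # #
r3=11: ####
r4=100: #   #
r5=101: ##  ##
r6=110: # # # #
r7=111: ########
r8=1000: #       #
r9=1001: ##      ##
r10=1010: # #     # #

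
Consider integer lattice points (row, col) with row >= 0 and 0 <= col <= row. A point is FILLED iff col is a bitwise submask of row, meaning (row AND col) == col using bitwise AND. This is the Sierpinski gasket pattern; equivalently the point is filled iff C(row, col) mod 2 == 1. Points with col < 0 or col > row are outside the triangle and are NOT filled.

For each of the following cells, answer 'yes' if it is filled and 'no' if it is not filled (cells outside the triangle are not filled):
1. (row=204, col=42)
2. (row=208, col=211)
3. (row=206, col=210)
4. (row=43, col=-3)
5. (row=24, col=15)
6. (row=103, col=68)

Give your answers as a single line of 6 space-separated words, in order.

Answer: no no no no no yes

Derivation:
(204,42): row=0b11001100, col=0b101010, row AND col = 0b1000 = 8; 8 != 42 -> empty
(208,211): col outside [0, 208] -> not filled
(206,210): col outside [0, 206] -> not filled
(43,-3): col outside [0, 43] -> not filled
(24,15): row=0b11000, col=0b1111, row AND col = 0b1000 = 8; 8 != 15 -> empty
(103,68): row=0b1100111, col=0b1000100, row AND col = 0b1000100 = 68; 68 == 68 -> filled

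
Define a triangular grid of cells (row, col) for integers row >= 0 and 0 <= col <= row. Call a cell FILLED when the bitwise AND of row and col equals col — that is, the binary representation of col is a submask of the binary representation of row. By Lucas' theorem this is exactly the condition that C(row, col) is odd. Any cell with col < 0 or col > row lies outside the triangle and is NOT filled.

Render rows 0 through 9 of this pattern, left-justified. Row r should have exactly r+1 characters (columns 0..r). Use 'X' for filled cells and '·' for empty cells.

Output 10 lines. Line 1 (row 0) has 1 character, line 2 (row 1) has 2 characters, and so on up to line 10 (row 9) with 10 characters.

r0=0: X
r1=1: XX
r2=10: X·X
r3=11: XXXX
r4=100: X···X
r5=101: XX··XX
r6=110: X·X·X·X
r7=111: XXXXXXXX
r8=1000: X·······X
r9=1001: XX······XX

Answer: X
XX
X·X
XXXX
X···X
XX··XX
X·X·X·X
XXXXXXXX
X·······X
XX······XX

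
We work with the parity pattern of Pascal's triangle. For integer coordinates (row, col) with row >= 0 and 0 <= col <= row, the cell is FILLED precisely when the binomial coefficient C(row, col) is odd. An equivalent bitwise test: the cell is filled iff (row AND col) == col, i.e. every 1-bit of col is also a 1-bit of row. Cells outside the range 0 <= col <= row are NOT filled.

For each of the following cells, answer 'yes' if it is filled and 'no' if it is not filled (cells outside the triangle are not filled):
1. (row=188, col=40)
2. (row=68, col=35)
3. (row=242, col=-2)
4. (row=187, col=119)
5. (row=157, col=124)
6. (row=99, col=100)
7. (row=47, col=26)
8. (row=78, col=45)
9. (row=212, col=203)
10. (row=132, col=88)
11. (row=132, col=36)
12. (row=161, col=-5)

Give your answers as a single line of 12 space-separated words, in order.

(188,40): row=0b10111100, col=0b101000, row AND col = 0b101000 = 40; 40 == 40 -> filled
(68,35): row=0b1000100, col=0b100011, row AND col = 0b0 = 0; 0 != 35 -> empty
(242,-2): col outside [0, 242] -> not filled
(187,119): row=0b10111011, col=0b1110111, row AND col = 0b110011 = 51; 51 != 119 -> empty
(157,124): row=0b10011101, col=0b1111100, row AND col = 0b11100 = 28; 28 != 124 -> empty
(99,100): col outside [0, 99] -> not filled
(47,26): row=0b101111, col=0b11010, row AND col = 0b1010 = 10; 10 != 26 -> empty
(78,45): row=0b1001110, col=0b101101, row AND col = 0b1100 = 12; 12 != 45 -> empty
(212,203): row=0b11010100, col=0b11001011, row AND col = 0b11000000 = 192; 192 != 203 -> empty
(132,88): row=0b10000100, col=0b1011000, row AND col = 0b0 = 0; 0 != 88 -> empty
(132,36): row=0b10000100, col=0b100100, row AND col = 0b100 = 4; 4 != 36 -> empty
(161,-5): col outside [0, 161] -> not filled

Answer: yes no no no no no no no no no no no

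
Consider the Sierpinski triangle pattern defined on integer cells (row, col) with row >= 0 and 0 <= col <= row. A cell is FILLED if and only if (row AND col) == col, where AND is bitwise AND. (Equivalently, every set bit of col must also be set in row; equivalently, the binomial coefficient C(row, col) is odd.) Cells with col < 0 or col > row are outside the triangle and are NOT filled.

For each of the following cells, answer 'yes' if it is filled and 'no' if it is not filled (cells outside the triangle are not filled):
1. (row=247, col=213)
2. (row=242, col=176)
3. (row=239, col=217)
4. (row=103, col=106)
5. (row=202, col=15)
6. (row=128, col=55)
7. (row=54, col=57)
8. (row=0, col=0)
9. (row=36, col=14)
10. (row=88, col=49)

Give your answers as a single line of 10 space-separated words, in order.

(247,213): row=0b11110111, col=0b11010101, row AND col = 0b11010101 = 213; 213 == 213 -> filled
(242,176): row=0b11110010, col=0b10110000, row AND col = 0b10110000 = 176; 176 == 176 -> filled
(239,217): row=0b11101111, col=0b11011001, row AND col = 0b11001001 = 201; 201 != 217 -> empty
(103,106): col outside [0, 103] -> not filled
(202,15): row=0b11001010, col=0b1111, row AND col = 0b1010 = 10; 10 != 15 -> empty
(128,55): row=0b10000000, col=0b110111, row AND col = 0b0 = 0; 0 != 55 -> empty
(54,57): col outside [0, 54] -> not filled
(0,0): row=0b0, col=0b0, row AND col = 0b0 = 0; 0 == 0 -> filled
(36,14): row=0b100100, col=0b1110, row AND col = 0b100 = 4; 4 != 14 -> empty
(88,49): row=0b1011000, col=0b110001, row AND col = 0b10000 = 16; 16 != 49 -> empty

Answer: yes yes no no no no no yes no no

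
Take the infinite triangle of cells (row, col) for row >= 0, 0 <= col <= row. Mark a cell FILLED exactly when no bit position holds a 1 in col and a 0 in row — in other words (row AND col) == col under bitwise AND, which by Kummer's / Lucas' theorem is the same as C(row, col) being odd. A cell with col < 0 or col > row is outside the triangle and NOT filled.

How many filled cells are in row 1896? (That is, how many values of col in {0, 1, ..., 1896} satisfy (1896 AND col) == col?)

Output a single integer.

1896 in binary = 11101101000
popcount(1896) = number of 1-bits in 11101101000 = 6
A col c satisfies (1896 AND c) == c iff every set bit of c is also set in 1896; each of the 6 set bits of 1896 can independently be on or off in c.
count = 2^6 = 64

Answer: 64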